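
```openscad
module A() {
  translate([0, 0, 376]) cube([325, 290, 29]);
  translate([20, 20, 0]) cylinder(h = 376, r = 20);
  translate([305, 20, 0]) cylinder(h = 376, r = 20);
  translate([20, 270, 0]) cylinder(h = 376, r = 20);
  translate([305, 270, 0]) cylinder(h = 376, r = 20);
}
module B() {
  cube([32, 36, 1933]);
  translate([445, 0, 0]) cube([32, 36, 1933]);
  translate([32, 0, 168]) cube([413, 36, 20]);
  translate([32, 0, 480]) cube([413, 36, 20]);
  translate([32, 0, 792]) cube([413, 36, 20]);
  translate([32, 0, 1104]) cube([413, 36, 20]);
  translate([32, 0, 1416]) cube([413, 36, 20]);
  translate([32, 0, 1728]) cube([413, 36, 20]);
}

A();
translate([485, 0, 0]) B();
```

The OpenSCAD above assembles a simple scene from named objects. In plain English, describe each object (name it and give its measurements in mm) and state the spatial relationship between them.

A is a four-legged stool. The seat is 325×290 mm, 29 mm thick, top at z = 405 mm. It stands on four round legs, each 40 mm in diameter, from z = 0 to the seat underside, each leg's axis is inset half a diameter from the nearest pair of seat edges (so the leg's bounding box is flush with the corner).

B is a wooden ladder with two side rails of 32×36 mm section and 1933 mm height, set 477 mm apart overall. Between them run 6 rectangular rungs (36 mm deep, 20 mm thick), front faces flush with the rails' −y face. The bottom of the first rung is 168 mm above the floor and each subsequent rung is 312 mm higher than the one below.

The ladder is on the floor beside the stool on its +x side.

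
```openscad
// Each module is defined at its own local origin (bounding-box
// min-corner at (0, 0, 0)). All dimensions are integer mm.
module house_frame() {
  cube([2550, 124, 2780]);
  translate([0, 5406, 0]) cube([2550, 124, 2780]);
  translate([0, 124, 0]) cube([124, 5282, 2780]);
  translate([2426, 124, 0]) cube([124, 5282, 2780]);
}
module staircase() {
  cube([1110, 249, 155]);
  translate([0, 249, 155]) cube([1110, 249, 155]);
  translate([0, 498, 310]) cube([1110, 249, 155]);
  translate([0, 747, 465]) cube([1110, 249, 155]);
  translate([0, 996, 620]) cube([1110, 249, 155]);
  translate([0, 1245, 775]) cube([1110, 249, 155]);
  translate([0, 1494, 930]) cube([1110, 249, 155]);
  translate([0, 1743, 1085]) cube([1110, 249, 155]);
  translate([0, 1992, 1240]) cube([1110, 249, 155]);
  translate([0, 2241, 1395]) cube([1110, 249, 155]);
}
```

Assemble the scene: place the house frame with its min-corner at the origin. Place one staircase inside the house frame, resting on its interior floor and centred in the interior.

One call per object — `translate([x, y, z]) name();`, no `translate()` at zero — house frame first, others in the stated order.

house_frame();
translate([720, 1520, 0]) staircase();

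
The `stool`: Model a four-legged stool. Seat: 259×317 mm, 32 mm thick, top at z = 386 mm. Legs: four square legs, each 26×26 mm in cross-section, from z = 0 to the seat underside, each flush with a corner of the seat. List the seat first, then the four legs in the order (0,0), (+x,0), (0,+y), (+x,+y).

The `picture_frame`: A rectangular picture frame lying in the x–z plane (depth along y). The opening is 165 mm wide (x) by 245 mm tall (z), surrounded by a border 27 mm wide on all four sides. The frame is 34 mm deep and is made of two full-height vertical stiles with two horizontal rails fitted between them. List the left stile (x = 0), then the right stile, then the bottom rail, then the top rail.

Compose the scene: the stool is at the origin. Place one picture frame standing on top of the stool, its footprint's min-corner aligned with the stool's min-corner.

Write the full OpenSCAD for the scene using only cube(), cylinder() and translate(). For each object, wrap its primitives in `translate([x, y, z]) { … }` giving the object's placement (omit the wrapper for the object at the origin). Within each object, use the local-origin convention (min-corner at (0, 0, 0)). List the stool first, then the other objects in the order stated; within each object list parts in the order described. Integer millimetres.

translate([0, 0, 354]) cube([259, 317, 32]);
cube([26, 26, 354]);
translate([233, 0, 0]) cube([26, 26, 354]);
translate([0, 291, 0]) cube([26, 26, 354]);
translate([233, 291, 0]) cube([26, 26, 354]);
translate([0, 0, 386]) {
  cube([27, 34, 299]);
  translate([192, 0, 0]) cube([27, 34, 299]);
  translate([27, 0, 0]) cube([165, 34, 27]);
  translate([27, 0, 272]) cube([165, 34, 27]);
}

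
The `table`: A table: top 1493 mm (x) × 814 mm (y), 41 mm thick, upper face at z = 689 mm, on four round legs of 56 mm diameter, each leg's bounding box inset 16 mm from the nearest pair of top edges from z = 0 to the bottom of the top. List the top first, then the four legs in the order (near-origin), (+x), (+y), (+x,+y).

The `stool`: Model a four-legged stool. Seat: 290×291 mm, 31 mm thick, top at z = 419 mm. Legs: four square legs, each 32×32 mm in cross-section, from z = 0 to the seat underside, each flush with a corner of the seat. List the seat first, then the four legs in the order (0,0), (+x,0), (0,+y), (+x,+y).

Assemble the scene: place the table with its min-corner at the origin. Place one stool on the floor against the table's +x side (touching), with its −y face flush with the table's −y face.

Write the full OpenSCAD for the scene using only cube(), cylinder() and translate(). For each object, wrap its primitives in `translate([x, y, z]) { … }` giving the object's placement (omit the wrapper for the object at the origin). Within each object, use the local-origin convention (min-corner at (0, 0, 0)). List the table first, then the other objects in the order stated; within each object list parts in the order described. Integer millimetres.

translate([0, 0, 648]) cube([1493, 814, 41]);
translate([44, 44, 0]) cylinder(h = 648, r = 28);
translate([1449, 44, 0]) cylinder(h = 648, r = 28);
translate([44, 770, 0]) cylinder(h = 648, r = 28);
translate([1449, 770, 0]) cylinder(h = 648, r = 28);
translate([1493, 0, 0]) {
  translate([0, 0, 388]) cube([290, 291, 31]);
  cube([32, 32, 388]);
  translate([258, 0, 0]) cube([32, 32, 388]);
  translate([0, 259, 0]) cube([32, 32, 388]);
  translate([258, 259, 0]) cube([32, 32, 388]);
}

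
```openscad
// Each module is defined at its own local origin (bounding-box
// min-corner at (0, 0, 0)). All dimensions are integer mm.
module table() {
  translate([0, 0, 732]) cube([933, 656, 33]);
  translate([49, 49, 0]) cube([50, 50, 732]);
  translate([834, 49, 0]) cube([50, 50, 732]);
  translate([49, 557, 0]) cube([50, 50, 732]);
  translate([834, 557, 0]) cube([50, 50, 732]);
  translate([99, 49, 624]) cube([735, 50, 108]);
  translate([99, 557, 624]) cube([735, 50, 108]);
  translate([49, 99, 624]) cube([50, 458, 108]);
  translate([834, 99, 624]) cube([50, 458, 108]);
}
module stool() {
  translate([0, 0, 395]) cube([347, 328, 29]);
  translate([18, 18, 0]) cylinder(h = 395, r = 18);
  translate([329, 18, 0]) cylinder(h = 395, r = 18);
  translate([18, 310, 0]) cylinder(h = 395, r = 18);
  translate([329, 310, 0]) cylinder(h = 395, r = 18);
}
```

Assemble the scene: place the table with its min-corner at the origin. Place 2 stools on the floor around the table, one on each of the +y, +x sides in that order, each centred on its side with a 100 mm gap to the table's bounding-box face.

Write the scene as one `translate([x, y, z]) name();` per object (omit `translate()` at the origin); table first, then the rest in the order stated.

table();
translate([293, 756, 0]) stool();
translate([1033, 164, 0]) stool();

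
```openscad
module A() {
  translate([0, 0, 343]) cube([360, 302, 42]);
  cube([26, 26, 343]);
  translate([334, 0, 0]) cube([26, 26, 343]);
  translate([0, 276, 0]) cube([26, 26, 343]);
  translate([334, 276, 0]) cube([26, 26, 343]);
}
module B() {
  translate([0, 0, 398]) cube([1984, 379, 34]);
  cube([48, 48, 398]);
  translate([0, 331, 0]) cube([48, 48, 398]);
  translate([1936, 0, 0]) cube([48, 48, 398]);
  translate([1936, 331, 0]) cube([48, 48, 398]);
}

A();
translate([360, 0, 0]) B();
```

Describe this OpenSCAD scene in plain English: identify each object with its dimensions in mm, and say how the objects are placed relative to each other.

A is a four-legged stool. The seat is 360×302 mm, 42 mm thick, top at z = 385 mm. It stands on four square legs, each 26×26 mm in cross-section, from z = 0 to the seat underside, each flush with a corner of the seat.

B is a long wooden bench with a 1984 mm (x) × 379 mm (y) seat, 34 mm thick, its top surface 432 mm above the floor. Four 48 mm square legs at the seat corners, flush with the edges, run from z = 0 to the seat underside.

The bench is against the stool's +x side, with their −y faces flush.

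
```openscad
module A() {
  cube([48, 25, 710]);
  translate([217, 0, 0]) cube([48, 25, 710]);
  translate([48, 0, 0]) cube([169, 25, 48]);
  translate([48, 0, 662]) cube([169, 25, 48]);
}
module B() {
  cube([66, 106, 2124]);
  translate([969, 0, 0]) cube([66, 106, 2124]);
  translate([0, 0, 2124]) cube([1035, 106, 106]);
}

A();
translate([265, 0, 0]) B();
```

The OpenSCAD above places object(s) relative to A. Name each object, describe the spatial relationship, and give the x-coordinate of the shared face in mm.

The picture frame's +x face and the door frame's −x face are both at x = 265 mm.

A is a picture frame. B is a door frame. The door frame is against the picture frame's +x side, with their −y faces flush. The x-coordinate of the shared face is 265 mm.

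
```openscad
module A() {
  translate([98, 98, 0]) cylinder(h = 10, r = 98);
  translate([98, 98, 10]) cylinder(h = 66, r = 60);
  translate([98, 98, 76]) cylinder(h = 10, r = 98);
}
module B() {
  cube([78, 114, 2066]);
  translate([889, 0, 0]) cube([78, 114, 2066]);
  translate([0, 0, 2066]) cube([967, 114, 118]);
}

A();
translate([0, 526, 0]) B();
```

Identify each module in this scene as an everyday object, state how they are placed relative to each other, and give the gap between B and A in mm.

A is a spool. B is a door frame. The door frame is on the floor beside the spool on its +y side. The gap between the door frame and the spool is 330 mm.

The door frame's nearest face is 330 mm from the spool's +y face.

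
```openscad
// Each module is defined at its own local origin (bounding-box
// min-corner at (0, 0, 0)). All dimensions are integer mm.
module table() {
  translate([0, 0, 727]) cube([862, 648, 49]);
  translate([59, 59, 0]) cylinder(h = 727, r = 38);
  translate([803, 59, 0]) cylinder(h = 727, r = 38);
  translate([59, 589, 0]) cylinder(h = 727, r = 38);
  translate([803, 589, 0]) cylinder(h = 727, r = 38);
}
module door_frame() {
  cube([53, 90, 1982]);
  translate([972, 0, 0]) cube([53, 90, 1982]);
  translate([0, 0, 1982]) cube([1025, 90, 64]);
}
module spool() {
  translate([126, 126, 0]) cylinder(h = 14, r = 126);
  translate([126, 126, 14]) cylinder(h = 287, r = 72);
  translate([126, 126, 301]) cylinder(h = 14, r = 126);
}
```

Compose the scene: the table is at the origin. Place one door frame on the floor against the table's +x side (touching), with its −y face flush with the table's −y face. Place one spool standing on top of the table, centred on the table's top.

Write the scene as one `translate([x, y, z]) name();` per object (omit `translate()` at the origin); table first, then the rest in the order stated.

table();
translate([862, 0, 0]) door_frame();
translate([305, 198, 776]) spool();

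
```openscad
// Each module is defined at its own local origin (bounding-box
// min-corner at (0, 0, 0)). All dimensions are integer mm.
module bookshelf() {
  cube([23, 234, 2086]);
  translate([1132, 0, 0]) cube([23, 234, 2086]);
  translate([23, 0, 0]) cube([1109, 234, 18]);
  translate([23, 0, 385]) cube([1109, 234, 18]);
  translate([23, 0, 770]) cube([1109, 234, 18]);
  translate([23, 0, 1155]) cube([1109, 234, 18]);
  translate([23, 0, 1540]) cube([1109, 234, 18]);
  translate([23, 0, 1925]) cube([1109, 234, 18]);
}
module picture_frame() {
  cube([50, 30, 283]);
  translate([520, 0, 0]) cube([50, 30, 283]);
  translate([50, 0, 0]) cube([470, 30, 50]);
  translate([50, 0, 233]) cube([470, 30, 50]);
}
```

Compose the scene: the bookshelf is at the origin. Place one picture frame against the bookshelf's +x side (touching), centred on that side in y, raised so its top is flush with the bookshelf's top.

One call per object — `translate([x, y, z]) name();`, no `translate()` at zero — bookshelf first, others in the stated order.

bookshelf();
translate([1155, 102, 1803]) picture_frame();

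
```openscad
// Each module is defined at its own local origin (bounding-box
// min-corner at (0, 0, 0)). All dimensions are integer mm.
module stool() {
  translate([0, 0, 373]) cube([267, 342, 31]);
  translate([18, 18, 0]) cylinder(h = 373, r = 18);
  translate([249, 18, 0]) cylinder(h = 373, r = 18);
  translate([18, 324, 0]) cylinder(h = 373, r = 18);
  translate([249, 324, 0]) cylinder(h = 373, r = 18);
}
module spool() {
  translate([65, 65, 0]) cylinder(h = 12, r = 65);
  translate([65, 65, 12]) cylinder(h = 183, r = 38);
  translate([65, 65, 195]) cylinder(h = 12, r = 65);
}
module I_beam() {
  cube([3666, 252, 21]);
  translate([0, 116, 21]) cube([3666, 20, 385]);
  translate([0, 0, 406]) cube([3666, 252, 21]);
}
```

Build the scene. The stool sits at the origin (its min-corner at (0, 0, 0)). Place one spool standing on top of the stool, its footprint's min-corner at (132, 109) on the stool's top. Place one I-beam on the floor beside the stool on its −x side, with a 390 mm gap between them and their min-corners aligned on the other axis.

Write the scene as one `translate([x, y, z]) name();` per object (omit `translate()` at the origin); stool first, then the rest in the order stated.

stool();
translate([132, 109, 404]) spool();
translate([-4056, 0, 0]) I_beam();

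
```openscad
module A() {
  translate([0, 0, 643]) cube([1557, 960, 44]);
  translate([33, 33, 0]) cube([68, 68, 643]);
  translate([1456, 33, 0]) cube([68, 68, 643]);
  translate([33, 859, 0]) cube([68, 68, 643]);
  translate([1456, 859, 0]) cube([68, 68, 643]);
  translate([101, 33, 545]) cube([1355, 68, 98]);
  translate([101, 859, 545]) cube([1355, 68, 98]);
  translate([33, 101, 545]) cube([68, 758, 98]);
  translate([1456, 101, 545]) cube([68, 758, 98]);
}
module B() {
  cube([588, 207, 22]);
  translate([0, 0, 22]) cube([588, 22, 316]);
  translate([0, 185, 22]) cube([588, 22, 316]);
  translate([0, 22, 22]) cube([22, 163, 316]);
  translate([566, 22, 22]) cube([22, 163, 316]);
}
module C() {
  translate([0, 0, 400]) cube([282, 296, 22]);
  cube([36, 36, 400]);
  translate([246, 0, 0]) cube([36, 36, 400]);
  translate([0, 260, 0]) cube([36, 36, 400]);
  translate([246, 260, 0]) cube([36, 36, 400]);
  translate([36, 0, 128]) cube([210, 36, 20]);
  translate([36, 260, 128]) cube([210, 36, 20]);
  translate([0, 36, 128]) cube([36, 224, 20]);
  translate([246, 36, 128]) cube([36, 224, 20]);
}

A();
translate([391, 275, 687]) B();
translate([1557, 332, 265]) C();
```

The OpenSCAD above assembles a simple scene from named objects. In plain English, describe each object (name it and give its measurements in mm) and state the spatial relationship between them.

A is a table with a 1557×960 mm rectangular top, 44 mm thick, top surface at z = 687 mm, supported by four 68×68 mm square legs, each inset 33 mm from the nearest pair of top edges, running from the floor. Four apron rails, 68 mm thick and 98 mm tall, run between adjacent legs with their top edges flush with the underside of the top and their outer faces flush with the legs' outer faces.

B is an open-topped rectangular box: outside dimensions 588×207×338 mm, with a uniform wall and base thickness of 22 mm. The base is a full 588×207 slab on the floor; four walls sit on top of the base. The front and back walls (the −y and +y sides) span the full width; the two side walls fit between them.

C is a four-legged stool. The seat is 282×296 mm, 22 mm thick, top at z = 422 mm. It stands on four square legs, each 36×36 mm in cross-section, from z = 0 to the seat underside, each flush with a corner of the seat. Four stretchers, 36 mm wide and 20 mm tall, connect adjacent legs with their undersides at z = 128 mm, each running between the inner faces of the legs it joins and aligned with the legs' outer faces on the other axis.

The open box is on top of the table. The stool is beside the table with their tops flush at z = 687.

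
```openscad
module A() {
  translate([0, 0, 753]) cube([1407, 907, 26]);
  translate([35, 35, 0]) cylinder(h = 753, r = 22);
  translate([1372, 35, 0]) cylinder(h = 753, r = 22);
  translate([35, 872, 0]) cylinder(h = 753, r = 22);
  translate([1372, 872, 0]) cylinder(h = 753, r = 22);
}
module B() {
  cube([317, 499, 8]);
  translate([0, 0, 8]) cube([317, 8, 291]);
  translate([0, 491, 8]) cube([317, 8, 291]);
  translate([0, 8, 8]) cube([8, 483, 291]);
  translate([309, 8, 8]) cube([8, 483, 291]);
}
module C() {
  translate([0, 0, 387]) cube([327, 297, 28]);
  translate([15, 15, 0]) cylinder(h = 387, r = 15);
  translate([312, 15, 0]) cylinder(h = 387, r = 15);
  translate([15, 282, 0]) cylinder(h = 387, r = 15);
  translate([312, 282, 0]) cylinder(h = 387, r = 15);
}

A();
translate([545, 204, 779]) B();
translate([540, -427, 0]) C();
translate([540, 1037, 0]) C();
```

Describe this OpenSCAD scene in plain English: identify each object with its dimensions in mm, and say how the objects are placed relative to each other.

A is a rectangular dining table. The top is 1407×907×26 mm with its upper surface at z = 779 mm. It stands on four round legs of 44 mm diameter, each leg's bounding box inset 13 mm from the nearest pair of top edges, running from the floor to the underside of the top.

B is an open-topped rectangular box: outside dimensions 317×499×299 mm, with a uniform wall and base thickness of 8 mm. The base is a full 317×499 slab on the floor; four walls sit on top of the base. The front and back walls (the −y and +y sides) span the full width; the two side walls fit between them.

C is a four-legged stool. The seat is a 327×297×28 mm slab whose top surface is at z = 415 mm; four round legs, each 30 mm in diameter, run from the floor (z = 0) to the underside of the seat, each leg's axis is inset half a diameter from the nearest pair of seat edges (so the leg's bounding box is flush with the corner).

The open box is on top of the table, centred. Two stools sit around the table at the −y, +y sides.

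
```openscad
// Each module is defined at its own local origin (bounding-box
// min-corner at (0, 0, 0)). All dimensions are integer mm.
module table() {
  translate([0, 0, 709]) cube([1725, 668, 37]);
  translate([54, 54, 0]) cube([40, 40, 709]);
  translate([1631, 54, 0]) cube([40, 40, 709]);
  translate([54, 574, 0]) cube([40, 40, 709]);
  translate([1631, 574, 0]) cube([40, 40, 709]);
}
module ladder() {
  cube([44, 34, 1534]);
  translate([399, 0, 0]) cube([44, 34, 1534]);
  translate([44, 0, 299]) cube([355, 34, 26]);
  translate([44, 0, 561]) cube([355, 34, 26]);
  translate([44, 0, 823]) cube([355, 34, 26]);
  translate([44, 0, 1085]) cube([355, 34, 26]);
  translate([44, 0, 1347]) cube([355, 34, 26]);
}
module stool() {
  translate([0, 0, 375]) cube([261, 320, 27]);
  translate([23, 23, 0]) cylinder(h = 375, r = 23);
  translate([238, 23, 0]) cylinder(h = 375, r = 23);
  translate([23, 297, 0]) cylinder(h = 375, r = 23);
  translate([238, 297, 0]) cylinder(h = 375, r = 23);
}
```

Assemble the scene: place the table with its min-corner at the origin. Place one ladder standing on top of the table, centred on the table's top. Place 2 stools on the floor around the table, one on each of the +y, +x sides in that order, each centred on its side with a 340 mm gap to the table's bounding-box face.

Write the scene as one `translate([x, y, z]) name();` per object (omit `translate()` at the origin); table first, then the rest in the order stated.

table();
translate([641, 317, 746]) ladder();
translate([732, 1008, 0]) stool();
translate([2065, 174, 0]) stool();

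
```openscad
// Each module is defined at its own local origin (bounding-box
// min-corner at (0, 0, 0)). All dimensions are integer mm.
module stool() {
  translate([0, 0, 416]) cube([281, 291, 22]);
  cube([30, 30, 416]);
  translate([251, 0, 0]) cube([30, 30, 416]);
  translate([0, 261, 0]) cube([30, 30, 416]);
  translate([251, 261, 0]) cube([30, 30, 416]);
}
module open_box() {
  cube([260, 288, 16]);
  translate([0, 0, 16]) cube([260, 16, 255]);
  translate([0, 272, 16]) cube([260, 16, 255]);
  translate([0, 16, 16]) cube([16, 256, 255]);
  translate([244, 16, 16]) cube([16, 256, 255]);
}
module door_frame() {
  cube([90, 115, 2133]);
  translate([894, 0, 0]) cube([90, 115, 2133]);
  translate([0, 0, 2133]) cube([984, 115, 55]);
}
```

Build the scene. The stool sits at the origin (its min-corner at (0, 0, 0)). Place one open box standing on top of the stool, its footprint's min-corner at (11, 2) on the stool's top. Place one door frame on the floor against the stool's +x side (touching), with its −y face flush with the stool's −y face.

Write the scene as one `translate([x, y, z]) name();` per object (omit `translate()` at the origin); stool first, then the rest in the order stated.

stool();
translate([11, 2, 438]) open_box();
translate([281, 0, 0]) door_frame();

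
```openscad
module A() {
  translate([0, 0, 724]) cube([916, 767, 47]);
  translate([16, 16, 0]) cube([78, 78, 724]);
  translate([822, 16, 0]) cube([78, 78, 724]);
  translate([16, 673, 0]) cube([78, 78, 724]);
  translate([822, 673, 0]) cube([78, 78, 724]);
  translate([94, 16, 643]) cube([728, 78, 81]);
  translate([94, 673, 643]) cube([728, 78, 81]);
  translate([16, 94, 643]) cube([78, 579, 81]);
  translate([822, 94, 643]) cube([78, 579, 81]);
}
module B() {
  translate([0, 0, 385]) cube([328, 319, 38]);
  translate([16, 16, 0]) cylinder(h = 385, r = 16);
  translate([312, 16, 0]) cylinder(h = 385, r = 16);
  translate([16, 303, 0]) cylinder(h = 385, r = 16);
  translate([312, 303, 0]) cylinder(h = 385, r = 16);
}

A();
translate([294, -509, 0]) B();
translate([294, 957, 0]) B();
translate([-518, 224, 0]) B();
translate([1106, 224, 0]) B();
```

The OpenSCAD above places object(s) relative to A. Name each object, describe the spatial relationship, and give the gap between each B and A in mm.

Each stool's nearest face is 190 mm from the table's bounding box.

A is a table. B is a stool. Four stools sit around the table at the −y, +y, −x, +x sides. The gap between each stool and the table is 190 mm.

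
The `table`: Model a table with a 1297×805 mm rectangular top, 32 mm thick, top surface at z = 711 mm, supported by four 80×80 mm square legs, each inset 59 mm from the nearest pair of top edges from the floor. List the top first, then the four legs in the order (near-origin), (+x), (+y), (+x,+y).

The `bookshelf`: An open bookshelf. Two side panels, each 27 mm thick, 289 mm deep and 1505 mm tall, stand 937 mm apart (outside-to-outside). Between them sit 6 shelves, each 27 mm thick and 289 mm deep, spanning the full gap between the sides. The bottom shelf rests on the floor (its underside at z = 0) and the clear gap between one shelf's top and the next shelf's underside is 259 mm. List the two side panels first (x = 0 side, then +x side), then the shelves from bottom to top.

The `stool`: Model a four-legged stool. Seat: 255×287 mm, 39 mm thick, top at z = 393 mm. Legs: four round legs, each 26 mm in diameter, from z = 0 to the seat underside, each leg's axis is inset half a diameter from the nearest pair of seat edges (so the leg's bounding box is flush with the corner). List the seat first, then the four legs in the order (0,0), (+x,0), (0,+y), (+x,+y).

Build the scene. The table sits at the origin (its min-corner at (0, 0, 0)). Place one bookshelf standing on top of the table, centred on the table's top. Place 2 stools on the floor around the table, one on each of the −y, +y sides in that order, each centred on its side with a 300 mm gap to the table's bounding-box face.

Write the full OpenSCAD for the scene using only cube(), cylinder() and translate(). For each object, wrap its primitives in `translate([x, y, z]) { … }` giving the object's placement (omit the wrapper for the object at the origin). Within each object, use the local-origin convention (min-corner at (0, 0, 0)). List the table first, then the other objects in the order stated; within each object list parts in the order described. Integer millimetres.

translate([0, 0, 679]) cube([1297, 805, 32]);
translate([59, 59, 0]) cube([80, 80, 679]);
translate([1158, 59, 0]) cube([80, 80, 679]);
translate([59, 666, 0]) cube([80, 80, 679]);
translate([1158, 666, 0]) cube([80, 80, 679]);
translate([180, 258, 711]) {
  cube([27, 289, 1505]);
  translate([910, 0, 0]) cube([27, 289, 1505]);
  translate([27, 0, 0]) cube([883, 289, 27]);
  translate([27, 0, 286]) cube([883, 289, 27]);
  translate([27, 0, 572]) cube([883, 289, 27]);
  translate([27, 0, 858]) cube([883, 289, 27]);
  translate([27, 0, 1144]) cube([883, 289, 27]);
  translate([27, 0, 1430]) cube([883, 289, 27]);
}
translate([521, -587, 0]) {
  translate([0, 0, 354]) cube([255, 287, 39]);
  translate([13, 13, 0]) cylinder(h = 354, r = 13);
  translate([242, 13, 0]) cylinder(h = 354, r = 13);
  translate([13, 274, 0]) cylinder(h = 354, r = 13);
  translate([242, 274, 0]) cylinder(h = 354, r = 13);
}
translate([521, 1105, 0]) {
  translate([0, 0, 354]) cube([255, 287, 39]);
  translate([13, 13, 0]) cylinder(h = 354, r = 13);
  translate([242, 13, 0]) cylinder(h = 354, r = 13);
  translate([13, 274, 0]) cylinder(h = 354, r = 13);
  translate([242, 274, 0]) cylinder(h = 354, r = 13);
}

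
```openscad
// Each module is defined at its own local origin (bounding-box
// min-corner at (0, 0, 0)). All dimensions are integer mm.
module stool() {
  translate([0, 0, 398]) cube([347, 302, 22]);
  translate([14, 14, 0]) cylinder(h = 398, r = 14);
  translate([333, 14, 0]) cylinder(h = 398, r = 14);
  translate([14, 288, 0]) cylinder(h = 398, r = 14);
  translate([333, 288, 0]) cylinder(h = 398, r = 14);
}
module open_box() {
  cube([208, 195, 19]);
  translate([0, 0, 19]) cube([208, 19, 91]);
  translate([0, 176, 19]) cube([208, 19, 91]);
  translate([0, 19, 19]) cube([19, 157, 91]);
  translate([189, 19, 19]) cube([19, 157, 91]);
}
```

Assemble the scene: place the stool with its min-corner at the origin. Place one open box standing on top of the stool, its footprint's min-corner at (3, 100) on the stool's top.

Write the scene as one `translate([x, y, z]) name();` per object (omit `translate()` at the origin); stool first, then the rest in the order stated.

stool();
translate([3, 100, 420]) open_box();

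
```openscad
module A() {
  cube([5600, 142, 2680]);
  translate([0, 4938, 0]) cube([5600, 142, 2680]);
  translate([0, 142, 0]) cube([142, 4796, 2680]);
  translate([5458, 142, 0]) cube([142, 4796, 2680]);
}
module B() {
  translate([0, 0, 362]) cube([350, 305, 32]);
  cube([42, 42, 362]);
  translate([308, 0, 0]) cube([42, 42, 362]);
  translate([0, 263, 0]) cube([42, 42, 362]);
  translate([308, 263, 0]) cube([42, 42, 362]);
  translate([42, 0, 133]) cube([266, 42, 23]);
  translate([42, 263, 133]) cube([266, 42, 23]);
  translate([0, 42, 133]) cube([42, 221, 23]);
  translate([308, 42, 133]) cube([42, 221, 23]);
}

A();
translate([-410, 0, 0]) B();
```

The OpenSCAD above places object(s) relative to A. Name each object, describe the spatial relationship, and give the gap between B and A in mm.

A is a house frame. B is a stool. The stool is on the floor beside the house frame on its −x side. The gap between the stool and the house frame is 60 mm.

The stool's nearest face is 60 mm from the house frame's −x face.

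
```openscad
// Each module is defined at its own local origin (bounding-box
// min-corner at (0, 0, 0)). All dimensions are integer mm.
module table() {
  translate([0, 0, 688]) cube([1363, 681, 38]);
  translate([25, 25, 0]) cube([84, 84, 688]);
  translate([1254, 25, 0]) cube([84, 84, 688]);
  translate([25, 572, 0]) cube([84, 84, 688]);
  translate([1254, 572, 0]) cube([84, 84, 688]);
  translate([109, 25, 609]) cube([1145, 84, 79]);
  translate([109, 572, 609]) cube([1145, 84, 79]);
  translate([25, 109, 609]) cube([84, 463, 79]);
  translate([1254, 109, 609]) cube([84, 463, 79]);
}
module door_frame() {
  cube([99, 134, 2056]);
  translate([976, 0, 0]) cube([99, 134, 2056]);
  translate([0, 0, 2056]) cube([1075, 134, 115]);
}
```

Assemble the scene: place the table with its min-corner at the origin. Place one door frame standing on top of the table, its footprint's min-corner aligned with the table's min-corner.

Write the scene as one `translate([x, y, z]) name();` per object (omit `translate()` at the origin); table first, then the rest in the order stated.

table();
translate([0, 0, 726]) door_frame();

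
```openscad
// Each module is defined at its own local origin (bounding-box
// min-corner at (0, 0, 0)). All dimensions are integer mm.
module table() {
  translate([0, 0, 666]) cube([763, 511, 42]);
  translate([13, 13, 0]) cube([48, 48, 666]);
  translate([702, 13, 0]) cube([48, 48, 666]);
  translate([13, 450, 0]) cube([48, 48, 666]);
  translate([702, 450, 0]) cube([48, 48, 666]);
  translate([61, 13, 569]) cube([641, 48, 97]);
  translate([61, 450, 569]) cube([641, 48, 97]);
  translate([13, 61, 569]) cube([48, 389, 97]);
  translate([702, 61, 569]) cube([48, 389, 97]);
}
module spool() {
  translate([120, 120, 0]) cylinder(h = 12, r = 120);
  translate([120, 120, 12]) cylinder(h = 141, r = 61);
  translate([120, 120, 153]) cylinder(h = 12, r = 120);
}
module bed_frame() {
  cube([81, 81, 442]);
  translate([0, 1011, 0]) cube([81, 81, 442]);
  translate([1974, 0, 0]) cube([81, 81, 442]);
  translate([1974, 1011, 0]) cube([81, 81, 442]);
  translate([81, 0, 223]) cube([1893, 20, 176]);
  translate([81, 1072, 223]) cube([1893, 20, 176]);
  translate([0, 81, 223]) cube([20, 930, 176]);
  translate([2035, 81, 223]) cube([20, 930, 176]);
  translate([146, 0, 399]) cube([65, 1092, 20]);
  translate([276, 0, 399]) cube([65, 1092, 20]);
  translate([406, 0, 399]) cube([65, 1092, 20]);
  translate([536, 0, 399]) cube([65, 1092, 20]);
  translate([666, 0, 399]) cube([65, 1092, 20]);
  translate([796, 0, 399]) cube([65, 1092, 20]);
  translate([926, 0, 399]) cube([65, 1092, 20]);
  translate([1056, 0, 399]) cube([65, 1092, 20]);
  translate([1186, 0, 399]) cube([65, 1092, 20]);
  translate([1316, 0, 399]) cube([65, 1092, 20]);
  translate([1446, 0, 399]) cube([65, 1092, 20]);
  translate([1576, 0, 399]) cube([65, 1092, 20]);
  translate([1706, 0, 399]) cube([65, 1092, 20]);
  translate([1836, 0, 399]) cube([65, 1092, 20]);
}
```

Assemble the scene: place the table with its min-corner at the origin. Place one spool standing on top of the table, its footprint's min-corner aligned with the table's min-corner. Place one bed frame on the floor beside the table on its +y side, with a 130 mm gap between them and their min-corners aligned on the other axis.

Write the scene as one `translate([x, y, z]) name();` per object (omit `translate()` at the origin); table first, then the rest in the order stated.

table();
translate([0, 0, 708]) spool();
translate([0, 641, 0]) bed_frame();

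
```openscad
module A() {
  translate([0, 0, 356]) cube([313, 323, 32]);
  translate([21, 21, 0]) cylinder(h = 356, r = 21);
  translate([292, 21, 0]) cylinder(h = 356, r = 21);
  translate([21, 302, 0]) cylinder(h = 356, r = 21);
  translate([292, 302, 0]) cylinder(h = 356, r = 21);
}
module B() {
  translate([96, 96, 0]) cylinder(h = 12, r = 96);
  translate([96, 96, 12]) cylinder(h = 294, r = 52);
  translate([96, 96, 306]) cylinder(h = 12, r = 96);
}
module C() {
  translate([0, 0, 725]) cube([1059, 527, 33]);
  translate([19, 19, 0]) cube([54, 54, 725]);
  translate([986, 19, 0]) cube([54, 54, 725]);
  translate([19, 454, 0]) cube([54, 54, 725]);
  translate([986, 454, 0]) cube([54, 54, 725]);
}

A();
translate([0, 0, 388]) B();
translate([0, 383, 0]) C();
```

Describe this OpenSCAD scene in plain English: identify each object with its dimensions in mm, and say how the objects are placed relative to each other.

A is a simple wooden stool: a rectangular seat 313 mm (x) by 323 mm (y), 32 mm thick, top face at z = 388 mm, on four round legs, each 42 mm in diameter. The legs rest on z = 0, each leg's axis is inset half a diameter from the nearest pair of seat edges (so the leg's bounding box is flush with the corner).

B is a spool: two coaxial disc flanges of radius 96 mm and thickness 12 mm, joined by a core cylinder of radius 52 mm and height 294 mm. The lower flange rests on z = 0 and the three cylinders share a vertical axis.

C is a table with a 1059×527 mm rectangular top, 33 mm thick, top surface at z = 758 mm, supported by four 54×54 mm square legs, each inset 19 mm from the nearest pair of top edges, running from the floor.

The spool is on top of the stool. The table is on the floor beside the stool on its +y side.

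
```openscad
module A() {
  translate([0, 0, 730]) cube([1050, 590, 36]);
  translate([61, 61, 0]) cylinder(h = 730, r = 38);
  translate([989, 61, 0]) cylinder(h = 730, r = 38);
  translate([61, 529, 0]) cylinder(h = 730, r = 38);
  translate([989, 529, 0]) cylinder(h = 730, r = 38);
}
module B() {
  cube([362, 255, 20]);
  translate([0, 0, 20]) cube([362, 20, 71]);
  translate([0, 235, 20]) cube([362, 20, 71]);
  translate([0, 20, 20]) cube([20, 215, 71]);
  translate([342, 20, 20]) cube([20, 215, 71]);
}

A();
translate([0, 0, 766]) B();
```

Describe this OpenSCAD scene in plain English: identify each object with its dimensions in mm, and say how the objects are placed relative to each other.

A is a rectangular dining table. The top is 1050×590×36 mm with its upper surface at z = 766 mm. It stands on four round legs of 76 mm diameter, each leg's bounding box inset 23 mm from the nearest pair of top edges, running from the floor to the underside of the top.

B is an open storage box with external size 362×255×91 mm and wall thickness 20 mm (the base is also 20 mm thick). The base covers the whole footprint; the four walls stand on the base, with the y-facing walls full-width and the x-facing walls fitting between their inner faces.

The open box is on top of the table.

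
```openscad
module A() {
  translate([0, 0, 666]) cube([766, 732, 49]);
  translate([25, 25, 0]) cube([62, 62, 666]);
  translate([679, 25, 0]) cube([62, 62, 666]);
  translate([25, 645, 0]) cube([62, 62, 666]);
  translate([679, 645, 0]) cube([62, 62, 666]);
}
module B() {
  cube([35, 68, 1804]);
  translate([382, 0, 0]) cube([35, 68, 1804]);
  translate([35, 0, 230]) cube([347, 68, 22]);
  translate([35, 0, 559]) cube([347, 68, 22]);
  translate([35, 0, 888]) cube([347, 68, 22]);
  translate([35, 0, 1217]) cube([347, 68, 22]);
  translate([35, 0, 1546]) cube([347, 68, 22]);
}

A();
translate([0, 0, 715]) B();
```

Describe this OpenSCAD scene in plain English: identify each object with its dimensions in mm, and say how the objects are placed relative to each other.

A is a table: top 766 mm (x) × 732 mm (y), 49 mm thick, upper face at z = 715 mm, on four 62×62 mm square legs, each inset 25 mm from the nearest pair of top edges, running from z = 0 to the bottom of the top.

B is a straight ladder. Two 35×68 mm vertical rails, 1804 mm tall, stand 417 mm apart (outside-to-outside) with their front faces coplanar on the −y side. 5 rungs, each 68 mm deep and 22 mm tall, span between the inner faces of the rails, front faces flush with the rails. The lowest rung's underside is at z = 230 mm and rungs are spaced 329 mm apart (underside to underside).

The ladder is on top of the table.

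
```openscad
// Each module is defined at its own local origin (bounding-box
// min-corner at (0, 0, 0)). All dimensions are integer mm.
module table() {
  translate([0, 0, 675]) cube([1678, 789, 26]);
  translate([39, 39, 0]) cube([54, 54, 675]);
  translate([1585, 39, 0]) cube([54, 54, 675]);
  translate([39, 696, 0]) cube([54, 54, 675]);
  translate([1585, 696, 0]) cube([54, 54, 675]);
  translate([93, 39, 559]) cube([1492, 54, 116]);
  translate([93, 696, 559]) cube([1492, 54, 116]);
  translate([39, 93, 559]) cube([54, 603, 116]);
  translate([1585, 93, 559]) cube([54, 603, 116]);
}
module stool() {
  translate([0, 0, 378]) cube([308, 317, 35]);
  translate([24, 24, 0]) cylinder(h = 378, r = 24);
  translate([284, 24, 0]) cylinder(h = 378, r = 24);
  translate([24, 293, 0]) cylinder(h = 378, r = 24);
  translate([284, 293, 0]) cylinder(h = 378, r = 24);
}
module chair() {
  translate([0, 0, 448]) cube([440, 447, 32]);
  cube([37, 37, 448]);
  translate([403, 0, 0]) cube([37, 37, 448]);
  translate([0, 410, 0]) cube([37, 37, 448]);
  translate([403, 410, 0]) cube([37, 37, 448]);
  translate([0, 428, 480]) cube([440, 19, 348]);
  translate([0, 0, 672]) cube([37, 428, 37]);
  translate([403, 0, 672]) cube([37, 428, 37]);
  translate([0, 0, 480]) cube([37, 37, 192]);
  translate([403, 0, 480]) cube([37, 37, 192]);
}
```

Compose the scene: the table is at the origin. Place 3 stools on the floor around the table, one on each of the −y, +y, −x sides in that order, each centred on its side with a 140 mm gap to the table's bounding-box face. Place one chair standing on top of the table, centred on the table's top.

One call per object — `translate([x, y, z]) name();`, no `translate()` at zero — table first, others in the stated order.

table();
translate([685, -457, 0]) stool();
translate([685, 929, 0]) stool();
translate([-448, 236, 0]) stool();
translate([619, 171, 701]) chair();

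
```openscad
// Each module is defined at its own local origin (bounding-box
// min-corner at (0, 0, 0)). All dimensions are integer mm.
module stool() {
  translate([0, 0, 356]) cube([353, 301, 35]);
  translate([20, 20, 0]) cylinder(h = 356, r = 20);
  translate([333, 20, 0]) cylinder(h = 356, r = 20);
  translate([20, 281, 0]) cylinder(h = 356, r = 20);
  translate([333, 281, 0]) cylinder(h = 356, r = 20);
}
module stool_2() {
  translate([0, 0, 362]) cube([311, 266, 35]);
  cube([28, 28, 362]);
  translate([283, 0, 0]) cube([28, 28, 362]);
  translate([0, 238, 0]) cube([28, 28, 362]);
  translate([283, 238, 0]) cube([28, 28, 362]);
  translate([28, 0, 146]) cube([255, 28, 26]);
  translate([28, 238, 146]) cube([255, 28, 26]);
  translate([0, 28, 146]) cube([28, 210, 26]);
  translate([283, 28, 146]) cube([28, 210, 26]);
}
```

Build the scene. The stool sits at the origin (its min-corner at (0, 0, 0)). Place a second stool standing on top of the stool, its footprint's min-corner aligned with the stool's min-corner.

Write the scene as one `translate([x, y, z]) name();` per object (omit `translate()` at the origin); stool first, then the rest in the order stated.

stool();
translate([0, 0, 391]) stool_2();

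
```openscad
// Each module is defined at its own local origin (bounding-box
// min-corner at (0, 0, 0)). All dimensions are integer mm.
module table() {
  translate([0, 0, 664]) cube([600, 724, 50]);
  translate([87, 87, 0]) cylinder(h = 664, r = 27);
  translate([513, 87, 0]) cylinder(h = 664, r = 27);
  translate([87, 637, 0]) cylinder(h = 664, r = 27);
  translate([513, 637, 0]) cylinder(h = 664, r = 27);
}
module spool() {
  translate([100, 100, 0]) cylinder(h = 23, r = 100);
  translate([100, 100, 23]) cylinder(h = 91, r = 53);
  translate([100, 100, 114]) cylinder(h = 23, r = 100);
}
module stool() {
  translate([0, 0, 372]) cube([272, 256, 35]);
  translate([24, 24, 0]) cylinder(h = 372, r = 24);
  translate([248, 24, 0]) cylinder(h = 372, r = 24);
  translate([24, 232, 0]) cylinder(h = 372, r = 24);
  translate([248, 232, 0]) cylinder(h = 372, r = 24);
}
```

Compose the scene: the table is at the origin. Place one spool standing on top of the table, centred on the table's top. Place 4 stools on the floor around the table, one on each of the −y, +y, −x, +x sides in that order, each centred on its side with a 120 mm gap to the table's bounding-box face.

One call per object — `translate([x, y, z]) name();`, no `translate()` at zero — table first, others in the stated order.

table();
translate([200, 262, 714]) spool();
translate([164, -376, 0]) stool();
translate([164, 844, 0]) stool();
translate([-392, 234, 0]) stool();
translate([720, 234, 0]) stool();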